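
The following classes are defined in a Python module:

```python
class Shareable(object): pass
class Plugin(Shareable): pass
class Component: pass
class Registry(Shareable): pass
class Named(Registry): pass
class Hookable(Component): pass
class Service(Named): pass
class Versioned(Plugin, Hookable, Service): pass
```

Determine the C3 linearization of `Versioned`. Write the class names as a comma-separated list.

L[Versioned] = Versioned + merge(L[Plugin], L[Hookable], L[Service], [Plugin Hookable Service])
  take Plugin:  [Plugin Shareable object] + [Hookable Component object] + [Service Named Registry Shareable object] + [Plugin Hookable Service]
  take Hookable:  [Shareable object] + [Hookable Component object] + [Service Named Registry Shareable object] + [Hookable Service]
  take Component:  [Shareable object] + [Component object] + [Service Named Registry Shareable object] + [Service]
  take Service:  [Shareable object] + [object] + [Service Named Registry Shareable object] + [Service]
  take Named:  [Shareable object] + [object] + [Named Registry Shareable object]
  take Registry:  [Shareable object] + [object] + [Registry Shareable object]
  take Shareable:  [Shareable object] + [object] + [Shareable object]
  take object:  [object] + [object] + [object]

Versioned, Plugin, Hookable, Component, Service, Named, Registry, Shareable, object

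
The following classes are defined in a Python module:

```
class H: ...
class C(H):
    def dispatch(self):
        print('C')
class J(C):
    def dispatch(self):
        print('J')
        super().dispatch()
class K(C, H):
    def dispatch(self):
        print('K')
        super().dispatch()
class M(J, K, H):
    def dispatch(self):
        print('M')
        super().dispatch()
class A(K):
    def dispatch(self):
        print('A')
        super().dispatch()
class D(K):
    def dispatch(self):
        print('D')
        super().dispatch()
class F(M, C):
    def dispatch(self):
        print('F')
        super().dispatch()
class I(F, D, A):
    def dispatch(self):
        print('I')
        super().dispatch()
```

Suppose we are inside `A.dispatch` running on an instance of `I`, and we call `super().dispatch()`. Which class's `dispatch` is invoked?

L[I] = I + merge(L[F], L[D], L[A], [F D A])
  take F:  [F M J K C H object] + [D K C H object] + [A K C H object] + [F D A]
  take M:  [M J K C H object] + [D K C H object] + [A K C H object] + [D A]
  take J:  [J K C H object] + [D K C H object] + [A K C H object] + [D A]
  take D:  [K C H object] + [D K C H object] + [A K C H object] + [D A]
  take A:  [K C H object] + [K C H object] + [A K C H object] + [A]
  take K:  [K C H object] + [K C H object] + [K C H object]
  take C:  [C H object] + [C H object] + [C H object]
  take H:  [H object] + [H object] + [H object]
  take object:  [object] + [object] + [object]
MRO: I F M J D A K C H object
super() in A.dispatch on a I instance goes to the class after A in I's MRO: K.

K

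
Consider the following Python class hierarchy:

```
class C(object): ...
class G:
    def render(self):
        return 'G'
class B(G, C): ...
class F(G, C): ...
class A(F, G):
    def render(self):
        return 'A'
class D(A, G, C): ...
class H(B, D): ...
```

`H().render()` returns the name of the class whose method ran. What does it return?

L[H] = H + merge(L[B], L[D], [B D])
  take B:  [B G C object] + [D A F G C object] + [B D]
  take D:  [G C object] + [D A F G C object] + [D]
  take A:  [G C object] + [A F G C object]
  take F:  [G C object] + [F G C object]
  take G:  [G C object] + [G C object]
  take C:  [C object] + [C object]
  take object:  [object] + [object]
MRO: H B D A F G C object
render is defined in: A, G. First along the MRO is A.

A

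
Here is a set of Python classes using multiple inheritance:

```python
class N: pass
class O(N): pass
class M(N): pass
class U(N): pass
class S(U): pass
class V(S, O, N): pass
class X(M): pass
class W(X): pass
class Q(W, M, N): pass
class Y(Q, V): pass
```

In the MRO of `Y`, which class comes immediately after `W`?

X

L[Y] = Y + merge(L[Q], L[V], [Q V])
  take Q:  [Q W X M N object] + [V S U O N object] + [Q V]
  take W:  [W X M N object] + [V S U O N object] + [V]
  take X:  [X M N object] + [V S U O N object] + [V]
  take M:  [M N object] + [V S U O N object] + [V]
  take V:  [N object] + [V S U O N object] + [V]
  take S:  [N object] + [S U O N object]
  take U:  [N object] + [U O N object]
  take O:  [N object] + [O N object]
  take N:  [N object] + [N object]
  take object:  [object] + [object]
MRO: Y Q W X M V S U O N object
W is at position 2; next is X.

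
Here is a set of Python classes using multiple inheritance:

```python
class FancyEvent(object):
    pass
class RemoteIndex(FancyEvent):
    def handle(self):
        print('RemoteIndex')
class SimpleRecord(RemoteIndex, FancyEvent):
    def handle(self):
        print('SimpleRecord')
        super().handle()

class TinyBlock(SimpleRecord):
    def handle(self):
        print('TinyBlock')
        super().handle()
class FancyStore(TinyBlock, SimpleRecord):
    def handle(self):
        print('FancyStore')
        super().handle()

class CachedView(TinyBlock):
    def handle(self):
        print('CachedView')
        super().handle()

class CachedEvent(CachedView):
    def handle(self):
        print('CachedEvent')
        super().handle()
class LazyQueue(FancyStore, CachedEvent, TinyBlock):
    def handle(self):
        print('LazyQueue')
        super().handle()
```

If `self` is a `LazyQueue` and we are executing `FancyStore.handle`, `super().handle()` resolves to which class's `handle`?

CachedEvent

L[LazyQueue] = LazyQueue + merge(L[FancyStore], L[CachedEvent], L[TinyBlock], [FancyStore CachedEvent TinyBlock])
  take FancyStore:  [FancyStore TinyBlock SimpleRecord RemoteIndex FancyEvent object] + [CachedEvent CachedView TinyBlock SimpleRecord RemoteIndex FancyEvent object] + [TinyBlock SimpleRecord RemoteIndex FancyEvent object] + [FancyStore CachedEvent TinyBlock]
  take CachedEvent:  [TinyBlock SimpleRecord RemoteIndex FancyEvent object] + [CachedEvent CachedView TinyBlock SimpleRecord RemoteIndex FancyEvent object] + [TinyBlock SimpleRecord RemoteIndex FancyEvent object] + [CachedEvent TinyBlock]
  take CachedView:  [TinyBlock SimpleRecord RemoteIndex FancyEvent object] + [CachedView TinyBlock SimpleRecord RemoteIndex FancyEvent object] + [TinyBlock SimpleRecord RemoteIndex FancyEvent object] + [TinyBlock]
  take TinyBlock:  [TinyBlock SimpleRecord RemoteIndex FancyEvent object] + [TinyBlock SimpleRecord RemoteIndex FancyEvent object] + [TinyBlock SimpleRecord RemoteIndex FancyEvent object] + [TinyBlock]
  take SimpleRecord:  [SimpleRecord RemoteIndex FancyEvent object] + [SimpleRecord RemoteIndex FancyEvent object] + [SimpleRecord RemoteIndex FancyEvent object]
  take RemoteIndex:  [RemoteIndex FancyEvent object] + [RemoteIndex FancyEvent object] + [RemoteIndex FancyEvent object]
  take FancyEvent:  [FancyEvent object] + [FancyEvent object] + [FancyEvent object]
  take object:  [object] + [object] + [object]
MRO: LazyQueue FancyStore CachedEvent CachedView TinyBlock SimpleRecord RemoteIndex FancyEvent object
super() in FancyStore.handle on a LazyQueue instance goes to the class after FancyStore in LazyQueue's MRO: CachedEvent.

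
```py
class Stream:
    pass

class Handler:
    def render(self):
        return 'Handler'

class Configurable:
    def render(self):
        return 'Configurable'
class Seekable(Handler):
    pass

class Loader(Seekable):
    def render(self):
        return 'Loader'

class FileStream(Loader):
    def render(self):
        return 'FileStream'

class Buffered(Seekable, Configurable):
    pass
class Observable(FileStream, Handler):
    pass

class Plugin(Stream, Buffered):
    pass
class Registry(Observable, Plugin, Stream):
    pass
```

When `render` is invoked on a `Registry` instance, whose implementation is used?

FileStream

L[Registry] = Registry + merge(L[Observable], L[Plugin], L[Stream], [Observable Plugin Stream])
  take Observable:  [Observable FileStream Loader Seekable Handler object] + [Plugin Stream Buffered Seekable Handler Configurable object] + [Stream object] + [Observable Plugin Stream]
  take FileStream:  [FileStream Loader Seekable Handler object] + [Plugin Stream Buffered Seekable Handler Configurable object] + [Stream object] + [Plugin Stream]
  take Loader:  [Loader Seekable Handler object] + [Plugin Stream Buffered Seekable Handler Configurable object] + [Stream object] + [Plugin Stream]
  take Plugin:  [Seekable Handler object] + [Plugin Stream Buffered Seekable Handler Configurable object] + [Stream object] + [Plugin Stream]
  take Stream:  [Seekable Handler object] + [Stream Buffered Seekable Handler Configurable object] + [Stream object] + [Stream]
  take Buffered:  [Seekable Handler object] + [Buffered Seekable Handler Configurable object] + [object]
  take Seekable:  [Seekable Handler object] + [Seekable Handler Configurable object] + [object]
  take Handler:  [Handler object] + [Handler Configurable object] + [object]
  take Configurable:  [object] + [Configurable object] + [object]
  take object:  [object] + [object] + [object]
MRO: Registry Observable FileStream Loader Plugin Stream Buffered Seekable Handler Configurable object
render is defined in: Configurable, FileStream, Handler, Loader. First along the MRO is FileStream.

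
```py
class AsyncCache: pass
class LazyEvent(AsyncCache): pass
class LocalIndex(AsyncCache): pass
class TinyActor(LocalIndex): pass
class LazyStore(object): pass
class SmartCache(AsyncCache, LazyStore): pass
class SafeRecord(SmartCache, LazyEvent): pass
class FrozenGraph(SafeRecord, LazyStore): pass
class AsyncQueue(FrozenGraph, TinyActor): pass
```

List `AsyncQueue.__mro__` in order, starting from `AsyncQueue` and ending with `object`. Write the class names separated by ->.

L[AsyncQueue] = AsyncQueue + merge(L[FrozenGraph], L[TinyActor], [FrozenGraph TinyActor])
  take FrozenGraph:  [FrozenGraph SafeRecord SmartCache LazyEvent AsyncCache LazyStore object] + [TinyActor LocalIndex AsyncCache object] + [FrozenGraph TinyActor]
  take SafeRecord:  [SafeRecord SmartCache LazyEvent AsyncCache LazyStore object] + [TinyActor LocalIndex AsyncCache object] + [TinyActor]
  take SmartCache:  [SmartCache LazyEvent AsyncCache LazyStore object] + [TinyActor LocalIndex AsyncCache object] + [TinyActor]
  take LazyEvent:  [LazyEvent AsyncCache LazyStore object] + [TinyActor LocalIndex AsyncCache object] + [TinyActor]
  take TinyActor:  [AsyncCache LazyStore object] + [TinyActor LocalIndex AsyncCache object] + [TinyActor]
  take LocalIndex:  [AsyncCache LazyStore object] + [LocalIndex AsyncCache object]
  take AsyncCache:  [AsyncCache LazyStore object] + [AsyncCache object]
  take LazyStore:  [LazyStore object] + [object]
  take object:  [object] + [object]

AsyncQueue -> FrozenGraph -> SafeRecord -> SmartCache -> LazyEvent -> TinyActor -> LocalIndex -> AsyncCache -> LazyStore -> object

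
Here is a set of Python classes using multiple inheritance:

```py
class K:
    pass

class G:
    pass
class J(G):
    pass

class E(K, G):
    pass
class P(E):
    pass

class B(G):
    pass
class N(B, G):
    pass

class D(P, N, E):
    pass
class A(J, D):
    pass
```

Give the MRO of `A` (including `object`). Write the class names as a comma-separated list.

L[A] = A + merge(L[J], L[D], [J D])
  take J:  [J G object] + [D P N E K B G object] + [J D]
  take D:  [G object] + [D P N E K B G object] + [D]
  take P:  [G object] + [P N E K B G object]
  take N:  [G object] + [N E K B G object]
  take E:  [G object] + [E K B G object]
  take K:  [G object] + [K B G object]
  take B:  [G object] + [B G object]
  take G:  [G object] + [G object]
  take object:  [object] + [object]

A, J, D, P, N, E, K, B, G, object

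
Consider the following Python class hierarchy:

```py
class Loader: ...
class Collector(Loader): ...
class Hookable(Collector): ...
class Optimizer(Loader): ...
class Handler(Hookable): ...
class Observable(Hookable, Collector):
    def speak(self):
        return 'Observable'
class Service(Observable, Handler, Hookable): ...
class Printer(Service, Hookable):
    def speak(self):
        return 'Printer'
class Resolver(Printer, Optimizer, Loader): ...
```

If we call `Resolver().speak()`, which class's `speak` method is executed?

Printer

L[Resolver] = Resolver + merge(L[Printer], L[Optimizer], L[Loader], [Printer Optimizer Loader])
  take Printer:  [Printer Service Observable Handler Hookable Collector Loader object] + [Optimizer Loader object] + [Loader object] + [Printer Optimizer Loader]
  take Service:  [Service Observable Handler Hookable Collector Loader object] + [Optimizer Loader object] + [Loader object] + [Optimizer Loader]
  take Observable:  [Observable Handler Hookable Collector Loader object] + [Optimizer Loader object] + [Loader object] + [Optimizer Loader]
  take Handler:  [Handler Hookable Collector Loader object] + [Optimizer Loader object] + [Loader object] + [Optimizer Loader]
  take Hookable:  [Hookable Collector Loader object] + [Optimizer Loader object] + [Loader object] + [Optimizer Loader]
  take Collector:  [Collector Loader object] + [Optimizer Loader object] + [Loader object] + [Optimizer Loader]
  take Optimizer:  [Loader object] + [Optimizer Loader object] + [Loader object] + [Optimizer Loader]
  take Loader:  [Loader object] + [Loader object] + [Loader object] + [Loader]
  take object:  [object] + [object] + [object]
MRO: Resolver Printer Service Observable Handler Hookable Collector Optimizer Loader object
speak is defined in: Observable, Printer. First along the MRO is Printer.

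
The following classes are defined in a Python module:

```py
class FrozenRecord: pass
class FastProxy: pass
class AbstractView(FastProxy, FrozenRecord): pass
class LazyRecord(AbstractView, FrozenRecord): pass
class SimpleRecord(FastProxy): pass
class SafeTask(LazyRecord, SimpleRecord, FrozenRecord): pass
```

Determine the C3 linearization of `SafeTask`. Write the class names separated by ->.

SafeTask -> LazyRecord -> AbstractView -> SimpleRecord -> FastProxy -> FrozenRecord -> object

L[SafeTask] = SafeTask + merge(L[LazyRecord], L[SimpleRecord], L[FrozenRecord], [LazyRecord SimpleRecord FrozenRecord])
  take LazyRecord:  [LazyRecord AbstractView FastProxy FrozenRecord object] + [SimpleRecord FastProxy object] + [FrozenRecord object] + [LazyRecord SimpleRecord FrozenRecord]
  take AbstractView:  [AbstractView FastProxy FrozenRecord object] + [SimpleRecord FastProxy object] + [FrozenRecord object] + [SimpleRecord FrozenRecord]
  take SimpleRecord:  [FastProxy FrozenRecord object] + [SimpleRecord FastProxy object] + [FrozenRecord object] + [SimpleRecord FrozenRecord]
  take FastProxy:  [FastProxy FrozenRecord object] + [FastProxy object] + [FrozenRecord object] + [FrozenRecord]
  take FrozenRecord:  [FrozenRecord object] + [object] + [FrozenRecord object] + [FrozenRecord]
  take object:  [object] + [object] + [object]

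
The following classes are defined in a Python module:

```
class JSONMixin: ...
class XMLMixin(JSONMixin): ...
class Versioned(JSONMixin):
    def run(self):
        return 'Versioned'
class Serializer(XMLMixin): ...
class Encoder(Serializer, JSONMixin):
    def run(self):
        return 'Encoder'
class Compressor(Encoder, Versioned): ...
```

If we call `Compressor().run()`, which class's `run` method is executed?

Encoder

L[Compressor] = Compressor + merge(L[Encoder], L[Versioned], [Encoder Versioned])
  take Encoder:  [Encoder Serializer XMLMixin JSONMixin object] + [Versioned JSONMixin object] + [Encoder Versioned]
  take Serializer:  [Serializer XMLMixin JSONMixin object] + [Versioned JSONMixin object] + [Versioned]
  take XMLMixin:  [XMLMixin JSONMixin object] + [Versioned JSONMixin object] + [Versioned]
  take Versioned:  [JSONMixin object] + [Versioned JSONMixin object] + [Versioned]
  take JSONMixin:  [JSONMixin object] + [JSONMixin object]
  take object:  [object] + [object]
MRO: Compressor Encoder Serializer XMLMixin Versioned JSONMixin object
run is defined in: Encoder, Versioned. First along the MRO is Encoder.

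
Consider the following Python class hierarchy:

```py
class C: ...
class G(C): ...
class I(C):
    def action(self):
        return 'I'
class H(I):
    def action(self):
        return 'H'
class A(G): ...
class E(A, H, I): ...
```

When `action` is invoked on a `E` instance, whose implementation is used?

H

L[E] = E + merge(L[A], L[H], L[I], [A H I])
  take A:  [A G C object] + [H I C object] + [I C object] + [A H I]
  take G:  [G C object] + [H I C object] + [I C object] + [H I]
  take H:  [C object] + [H I C object] + [I C object] + [H I]
  take I:  [C object] + [I C object] + [I C object] + [I]
  take C:  [C object] + [C object] + [C object]
  take object:  [object] + [object] + [object]
MRO: E A G H I C object
action is defined in: H, I. First along the MRO is H.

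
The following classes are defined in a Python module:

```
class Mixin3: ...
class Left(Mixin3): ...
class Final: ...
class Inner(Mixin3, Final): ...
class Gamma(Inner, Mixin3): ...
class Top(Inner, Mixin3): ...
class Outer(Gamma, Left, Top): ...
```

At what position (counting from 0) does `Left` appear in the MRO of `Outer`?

2

L[Outer] = Outer + merge(L[Gamma], L[Left], L[Top], [Gamma Left Top])
  take Gamma:  [Gamma Inner Mixin3 Final object] + [Left Mixin3 object] + [Top Inner Mixin3 Final object] + [Gamma Left Top]
  take Left:  [Inner Mixin3 Final object] + [Left Mixin3 object] + [Top Inner Mixin3 Final object] + [Left Top]
  take Top:  [Inner Mixin3 Final object] + [Mixin3 object] + [Top Inner Mixin3 Final object] + [Top]
  take Inner:  [Inner Mixin3 Final object] + [Mixin3 object] + [Inner Mixin3 Final object]
  take Mixin3:  [Mixin3 Final object] + [Mixin3 object] + [Mixin3 Final object]
  take Final:  [Final object] + [object] + [Final object]
  take object:  [object] + [object] + [object]
MRO: Outer Gamma Left Top Inner Mixin3 Final object
Left sits at index 2.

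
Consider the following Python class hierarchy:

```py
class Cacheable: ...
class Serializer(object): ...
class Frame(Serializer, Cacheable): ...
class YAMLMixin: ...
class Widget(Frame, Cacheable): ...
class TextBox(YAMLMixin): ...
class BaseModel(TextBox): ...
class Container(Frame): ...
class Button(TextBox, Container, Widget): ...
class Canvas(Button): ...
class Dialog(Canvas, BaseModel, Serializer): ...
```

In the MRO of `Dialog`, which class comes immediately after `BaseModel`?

L[Dialog] = Dialog + merge(L[Canvas], L[BaseModel], L[Serializer], [Canvas BaseModel Serializer])
  take Canvas:  [Canvas Button TextBox YAMLMixin Container Widget Frame Serializer Cacheable object] + [BaseModel TextBox YAMLMixin object] + [Serializer object] + [Canvas BaseModel Serializer]
  take Button:  [Button TextBox YAMLMixin Container Widget Frame Serializer Cacheable object] + [BaseModel TextBox YAMLMixin object] + [Serializer object] + [BaseModel Serializer]
  take BaseModel:  [TextBox YAMLMixin Container Widget Frame Serializer Cacheable object] + [BaseModel TextBox YAMLMixin object] + [Serializer object] + [BaseModel Serializer]
  take TextBox:  [TextBox YAMLMixin Container Widget Frame Serializer Cacheable object] + [TextBox YAMLMixin object] + [Serializer object] + [Serializer]
  take YAMLMixin:  [YAMLMixin Container Widget Frame Serializer Cacheable object] + [YAMLMixin object] + [Serializer object] + [Serializer]
  take Container:  [Container Widget Frame Serializer Cacheable object] + [object] + [Serializer object] + [Serializer]
  take Widget:  [Widget Frame Serializer Cacheable object] + [object] + [Serializer object] + [Serializer]
  take Frame:  [Frame Serializer Cacheable object] + [object] + [Serializer object] + [Serializer]
  take Serializer:  [Serializer Cacheable object] + [object] + [Serializer object] + [Serializer]
  take Cacheable:  [Cacheable object] + [object] + [object]
  take object:  [object] + [object] + [object]
MRO: Dialog Canvas Button BaseModel TextBox YAMLMixin Container Widget Frame Serializer Cacheable object
BaseModel is at position 3; next is TextBox.

TextBox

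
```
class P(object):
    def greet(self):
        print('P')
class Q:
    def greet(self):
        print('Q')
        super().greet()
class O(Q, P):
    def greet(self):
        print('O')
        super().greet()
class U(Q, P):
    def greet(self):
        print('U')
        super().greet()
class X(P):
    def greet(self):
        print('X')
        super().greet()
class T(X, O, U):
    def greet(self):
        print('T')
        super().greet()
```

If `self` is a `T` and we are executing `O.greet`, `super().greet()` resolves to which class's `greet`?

L[T] = T + merge(L[X], L[O], L[U], [X O U])
  take X:  [X P object] + [O Q P object] + [U Q P object] + [X O U]
  take O:  [P object] + [O Q P object] + [U Q P object] + [O U]
  take U:  [P object] + [Q P object] + [U Q P object] + [U]
  take Q:  [P object] + [Q P object] + [Q P object]
  take P:  [P object] + [P object] + [P object]
  take object:  [object] + [object] + [object]
MRO: T X O U Q P object
super() in O.greet on a T instance goes to the class after O in T's MRO: U.

U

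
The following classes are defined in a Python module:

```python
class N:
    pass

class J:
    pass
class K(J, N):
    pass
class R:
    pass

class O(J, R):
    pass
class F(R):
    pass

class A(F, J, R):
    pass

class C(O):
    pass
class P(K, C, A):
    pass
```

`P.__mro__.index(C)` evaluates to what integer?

2

L[P] = P + merge(L[K], L[C], L[A], [K C A])
  take K:  [K J N object] + [C O J R object] + [A F J R object] + [K C A]
  take C:  [J N object] + [C O J R object] + [A F J R object] + [C A]
  take O:  [J N object] + [O J R object] + [A F J R object] + [A]
  take A:  [J N object] + [J R object] + [A F J R object] + [A]
  take F:  [J N object] + [J R object] + [F J R object]
  take J:  [J N object] + [J R object] + [J R object]
  take N:  [N object] + [R object] + [R object]
  take R:  [object] + [R object] + [R object]
  take object:  [object] + [object] + [object]
MRO: P K C O A F J N R object
C sits at index 2.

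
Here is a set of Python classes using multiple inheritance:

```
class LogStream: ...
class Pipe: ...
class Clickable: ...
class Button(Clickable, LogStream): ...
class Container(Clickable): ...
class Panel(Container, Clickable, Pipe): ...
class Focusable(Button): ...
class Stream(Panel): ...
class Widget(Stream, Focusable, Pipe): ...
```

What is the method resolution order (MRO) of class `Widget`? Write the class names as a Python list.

L[Widget] = Widget + merge(L[Stream], L[Focusable], L[Pipe], [Stream Focusable Pipe])
  take Stream:  [Stream Panel Container Clickable Pipe object] + [Focusable Button Clickable LogStream object] + [Pipe object] + [Stream Focusable Pipe]
  take Panel:  [Panel Container Clickable Pipe object] + [Focusable Button Clickable LogStream object] + [Pipe object] + [Focusable Pipe]
  take Container:  [Container Clickable Pipe object] + [Focusable Button Clickable LogStream object] + [Pipe object] + [Focusable Pipe]
  take Focusable:  [Clickable Pipe object] + [Focusable Button Clickable LogStream object] + [Pipe object] + [Focusable Pipe]
  take Button:  [Clickable Pipe object] + [Button Clickable LogStream object] + [Pipe object] + [Pipe]
  take Clickable:  [Clickable Pipe object] + [Clickable LogStream object] + [Pipe object] + [Pipe]
  take Pipe:  [Pipe object] + [LogStream object] + [Pipe object] + [Pipe]
  take LogStream:  [object] + [LogStream object] + [object]
  take object:  [object] + [object] + [object]

[Widget, Stream, Panel, Container, Focusable, Button, Clickable, Pipe, LogStream, object]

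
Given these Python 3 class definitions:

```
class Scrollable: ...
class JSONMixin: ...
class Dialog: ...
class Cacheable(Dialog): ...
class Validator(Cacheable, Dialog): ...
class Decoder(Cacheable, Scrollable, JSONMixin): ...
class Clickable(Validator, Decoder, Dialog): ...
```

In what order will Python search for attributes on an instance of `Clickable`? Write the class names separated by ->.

L[Clickable] = Clickable + merge(L[Validator], L[Decoder], L[Dialog], [Validator Decoder Dialog])
  take Validator:  [Validator Cacheable Dialog object] + [Decoder Cacheable Dialog Scrollable JSONMixin object] + [Dialog object] + [Validator Decoder Dialog]
  take Decoder:  [Cacheable Dialog object] + [Decoder Cacheable Dialog Scrollable JSONMixin object] + [Dialog object] + [Decoder Dialog]
  take Cacheable:  [Cacheable Dialog object] + [Cacheable Dialog Scrollable JSONMixin object] + [Dialog object] + [Dialog]
  take Dialog:  [Dialog object] + [Dialog Scrollable JSONMixin object] + [Dialog object] + [Dialog]
  take Scrollable:  [object] + [Scrollable JSONMixin object] + [object]
  take JSONMixin:  [object] + [JSONMixin object] + [object]
  take object:  [object] + [object] + [object]

Clickable -> Validator -> Decoder -> Cacheable -> Dialog -> Scrollable -> JSONMixin -> object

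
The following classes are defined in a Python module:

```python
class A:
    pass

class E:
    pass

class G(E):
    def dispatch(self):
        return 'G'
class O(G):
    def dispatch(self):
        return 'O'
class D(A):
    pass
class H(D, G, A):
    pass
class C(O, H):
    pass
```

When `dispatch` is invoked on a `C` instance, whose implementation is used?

L[C] = C + merge(L[O], L[H], [O H])
  take O:  [O G E object] + [H D G A E object] + [O H]
  take H:  [G E object] + [H D G A E object] + [H]
  take D:  [G E object] + [D G A E object]
  take G:  [G E object] + [G A E object]
  take A:  [E object] + [A E object]
  take E:  [E object] + [E object]
  take object:  [object] + [object]
MRO: C O H D G A E object
dispatch is defined in: G, O. First along the MRO is O.

O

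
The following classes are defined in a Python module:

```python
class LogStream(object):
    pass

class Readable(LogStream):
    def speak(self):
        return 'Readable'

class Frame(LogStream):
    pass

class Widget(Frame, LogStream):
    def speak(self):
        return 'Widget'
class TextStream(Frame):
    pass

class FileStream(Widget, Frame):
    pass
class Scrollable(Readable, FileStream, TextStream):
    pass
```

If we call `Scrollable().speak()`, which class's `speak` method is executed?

L[Scrollable] = Scrollable + merge(L[Readable], L[FileStream], L[TextStream], [Readable FileStream TextStream])
  take Readable:  [Readable LogStream object] + [FileStream Widget Frame LogStream object] + [TextStream Frame LogStream object] + [Readable FileStream TextStream]
  take FileStream:  [LogStream object] + [FileStream Widget Frame LogStream object] + [TextStream Frame LogStream object] + [FileStream TextStream]
  take Widget:  [LogStream object] + [Widget Frame LogStream object] + [TextStream Frame LogStream object] + [TextStream]
  take TextStream:  [LogStream object] + [Frame LogStream object] + [TextStream Frame LogStream object] + [TextStream]
  take Frame:  [LogStream object] + [Frame LogStream object] + [Frame LogStream object]
  take LogStream:  [LogStream object] + [LogStream object] + [LogStream object]
  take object:  [object] + [object] + [object]
MRO: Scrollable Readable FileStream Widget TextStream Frame LogStream object
speak is defined in: Readable, Widget. First along the MRO is Readable.

Readable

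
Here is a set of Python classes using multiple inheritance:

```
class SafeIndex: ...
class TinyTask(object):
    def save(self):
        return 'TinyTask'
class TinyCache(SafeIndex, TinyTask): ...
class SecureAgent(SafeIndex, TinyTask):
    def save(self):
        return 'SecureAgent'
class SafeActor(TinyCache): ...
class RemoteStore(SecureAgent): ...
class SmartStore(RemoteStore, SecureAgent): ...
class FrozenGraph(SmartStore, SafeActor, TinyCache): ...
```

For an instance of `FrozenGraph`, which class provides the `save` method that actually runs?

L[FrozenGraph] = FrozenGraph + merge(L[SmartStore], L[SafeActor], L[TinyCache], [SmartStore SafeActor TinyCache])
  take SmartStore:  [SmartStore RemoteStore SecureAgent SafeIndex TinyTask object] + [SafeActor TinyCache SafeIndex TinyTask object] + [TinyCache SafeIndex TinyTask object] + [SmartStore SafeActor TinyCache]
  take RemoteStore:  [RemoteStore SecureAgent SafeIndex TinyTask object] + [SafeActor TinyCache SafeIndex TinyTask object] + [TinyCache SafeIndex TinyTask object] + [SafeActor TinyCache]
  take SecureAgent:  [SecureAgent SafeIndex TinyTask object] + [SafeActor TinyCache SafeIndex TinyTask object] + [TinyCache SafeIndex TinyTask object] + [SafeActor TinyCache]
  take SafeActor:  [SafeIndex TinyTask object] + [SafeActor TinyCache SafeIndex TinyTask object] + [TinyCache SafeIndex TinyTask object] + [SafeActor TinyCache]
  take TinyCache:  [SafeIndex TinyTask object] + [TinyCache SafeIndex TinyTask object] + [TinyCache SafeIndex TinyTask object] + [TinyCache]
  take SafeIndex:  [SafeIndex TinyTask object] + [SafeIndex TinyTask object] + [SafeIndex TinyTask object]
  take TinyTask:  [TinyTask object] + [TinyTask object] + [TinyTask object]
  take object:  [object] + [object] + [object]
MRO: FrozenGraph SmartStore RemoteStore SecureAgent SafeActor TinyCache SafeIndex TinyTask object
save is defined in: SecureAgent, TinyTask. First along the MRO is SecureAgent.

SecureAgent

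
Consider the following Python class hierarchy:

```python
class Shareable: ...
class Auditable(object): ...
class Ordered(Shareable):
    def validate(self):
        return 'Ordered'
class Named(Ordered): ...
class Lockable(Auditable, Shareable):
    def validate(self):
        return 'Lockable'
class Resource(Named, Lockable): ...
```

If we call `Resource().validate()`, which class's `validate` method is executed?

Ordered

L[Resource] = Resource + merge(L[Named], L[Lockable], [Named Lockable])
  take Named:  [Named Ordered Shareable object] + [Lockable Auditable Shareable object] + [Named Lockable]
  take Ordered:  [Ordered Shareable object] + [Lockable Auditable Shareable object] + [Lockable]
  take Lockable:  [Shareable object] + [Lockable Auditable Shareable object] + [Lockable]
  take Auditable:  [Shareable object] + [Auditable Shareable object]
  take Shareable:  [Shareable object] + [Shareable object]
  take object:  [object] + [object]
MRO: Resource Named Ordered Lockable Auditable Shareable object
validate is defined in: Lockable, Ordered. First along the MRO is Ordered.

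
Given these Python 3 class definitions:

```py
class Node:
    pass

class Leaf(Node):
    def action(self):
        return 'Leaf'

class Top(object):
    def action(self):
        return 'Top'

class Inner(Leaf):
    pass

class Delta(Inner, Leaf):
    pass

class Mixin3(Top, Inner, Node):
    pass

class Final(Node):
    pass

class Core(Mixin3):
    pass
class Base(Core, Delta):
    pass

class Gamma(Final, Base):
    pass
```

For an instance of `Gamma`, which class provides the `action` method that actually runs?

L[Gamma] = Gamma + merge(L[Final], L[Base], [Final Base])
  take Final:  [Final Node object] + [Base Core Mixin3 Top Delta Inner Leaf Node object] + [Final Base]
  take Base:  [Node object] + [Base Core Mixin3 Top Delta Inner Leaf Node object] + [Base]
  take Core:  [Node object] + [Core Mixin3 Top Delta Inner Leaf Node object]
  take Mixin3:  [Node object] + [Mixin3 Top Delta Inner Leaf Node object]
  take Top:  [Node object] + [Top Delta Inner Leaf Node object]
  take Delta:  [Node object] + [Delta Inner Leaf Node object]
  take Inner:  [Node object] + [Inner Leaf Node object]
  take Leaf:  [Node object] + [Leaf Node object]
  take Node:  [Node object] + [Node object]
  take object:  [object] + [object]
MRO: Gamma Final Base Core Mixin3 Top Delta Inner Leaf Node object
action is defined in: Leaf, Top. First along the MRO is Top.

Top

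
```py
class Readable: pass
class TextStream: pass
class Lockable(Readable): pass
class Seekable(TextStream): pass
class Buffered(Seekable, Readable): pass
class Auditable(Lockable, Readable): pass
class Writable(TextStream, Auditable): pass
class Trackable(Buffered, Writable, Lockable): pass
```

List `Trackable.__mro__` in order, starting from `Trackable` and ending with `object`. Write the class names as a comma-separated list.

L[Trackable] = Trackable + merge(L[Buffered], L[Writable], L[Lockable], [Buffered Writable Lockable])
  take Buffered:  [Buffered Seekable TextStream Readable object] + [Writable TextStream Auditable Lockable Readable object] + [Lockable Readable object] + [Buffered Writable Lockable]
  take Seekable:  [Seekable TextStream Readable object] + [Writable TextStream Auditable Lockable Readable object] + [Lockable Readable object] + [Writable Lockable]
  take Writable:  [TextStream Readable object] + [Writable TextStream Auditable Lockable Readable object] + [Lockable Readable object] + [Writable Lockable]
  take TextStream:  [TextStream Readable object] + [TextStream Auditable Lockable Readable object] + [Lockable Readable object] + [Lockable]
  take Auditable:  [Readable object] + [Auditable Lockable Readable object] + [Lockable Readable object] + [Lockable]
  take Lockable:  [Readable object] + [Lockable Readable object] + [Lockable Readable object] + [Lockable]
  take Readable:  [Readable object] + [Readable object] + [Readable object]
  take object:  [object] + [object] + [object]

Trackable, Buffered, Seekable, Writable, TextStream, Auditable, Lockable, Readable, object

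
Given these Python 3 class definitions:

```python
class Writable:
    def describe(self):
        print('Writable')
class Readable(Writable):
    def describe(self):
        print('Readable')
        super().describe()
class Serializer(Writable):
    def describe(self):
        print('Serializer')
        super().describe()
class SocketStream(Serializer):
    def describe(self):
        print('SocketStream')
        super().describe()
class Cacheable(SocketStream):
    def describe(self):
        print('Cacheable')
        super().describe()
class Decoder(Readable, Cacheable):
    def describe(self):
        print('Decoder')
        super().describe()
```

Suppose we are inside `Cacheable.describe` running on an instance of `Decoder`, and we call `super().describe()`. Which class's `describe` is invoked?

L[Decoder] = Decoder + merge(L[Readable], L[Cacheable], [Readable Cacheable])
  take Readable:  [Readable Writable object] + [Cacheable SocketStream Serializer Writable object] + [Readable Cacheable]
  take Cacheable:  [Writable object] + [Cacheable SocketStream Serializer Writable object] + [Cacheable]
  take SocketStream:  [Writable object] + [SocketStream Serializer Writable object]
  take Serializer:  [Writable object] + [Serializer Writable object]
  take Writable:  [Writable object] + [Writable object]
  take object:  [object] + [object]
MRO: Decoder Readable Cacheable SocketStream Serializer Writable object
super() in Cacheable.describe on a Decoder instance goes to the class after Cacheable in Decoder's MRO: SocketStream.

SocketStream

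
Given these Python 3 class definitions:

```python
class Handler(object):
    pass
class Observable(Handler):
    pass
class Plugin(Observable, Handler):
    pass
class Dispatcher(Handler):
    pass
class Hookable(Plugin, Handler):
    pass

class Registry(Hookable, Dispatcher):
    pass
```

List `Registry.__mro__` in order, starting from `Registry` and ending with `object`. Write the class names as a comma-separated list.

Registry, Hookable, Plugin, Observable, Dispatcher, Handler, object

L[Registry] = Registry + merge(L[Hookable], L[Dispatcher], [Hookable Dispatcher])
  take Hookable:  [Hookable Plugin Observable Handler object] + [Dispatcher Handler object] + [Hookable Dispatcher]
  take Plugin:  [Plugin Observable Handler object] + [Dispatcher Handler object] + [Dispatcher]
  take Observable:  [Observable Handler object] + [Dispatcher Handler object] + [Dispatcher]
  take Dispatcher:  [Handler object] + [Dispatcher Handler object] + [Dispatcher]
  take Handler:  [Handler object] + [Handler object]
  take object:  [object] + [object]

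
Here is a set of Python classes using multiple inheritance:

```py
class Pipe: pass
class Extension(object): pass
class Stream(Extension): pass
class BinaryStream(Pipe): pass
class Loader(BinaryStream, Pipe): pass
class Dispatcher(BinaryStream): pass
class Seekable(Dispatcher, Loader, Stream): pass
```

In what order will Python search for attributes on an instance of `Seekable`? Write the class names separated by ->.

Seekable -> Dispatcher -> Loader -> BinaryStream -> Pipe -> Stream -> Extension -> object

L[Seekable] = Seekable + merge(L[Dispatcher], L[Loader], L[Stream], [Dispatcher Loader Stream])
  take Dispatcher:  [Dispatcher BinaryStream Pipe object] + [Loader BinaryStream Pipe object] + [Stream Extension object] + [Dispatcher Loader Stream]
  take Loader:  [BinaryStream Pipe object] + [Loader BinaryStream Pipe object] + [Stream Extension object] + [Loader Stream]
  take BinaryStream:  [BinaryStream Pipe object] + [BinaryStream Pipe object] + [Stream Extension object] + [Stream]
  take Pipe:  [Pipe object] + [Pipe object] + [Stream Extension object] + [Stream]
  take Stream:  [object] + [object] + [Stream Extension object] + [Stream]
  take Extension:  [object] + [object] + [Extension object]
  take object:  [object] + [object] + [object]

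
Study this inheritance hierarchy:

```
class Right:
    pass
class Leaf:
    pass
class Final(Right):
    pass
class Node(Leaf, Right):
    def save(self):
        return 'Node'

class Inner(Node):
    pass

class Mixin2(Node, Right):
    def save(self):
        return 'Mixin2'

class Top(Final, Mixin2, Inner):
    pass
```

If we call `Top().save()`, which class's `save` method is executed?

L[Top] = Top + merge(L[Final], L[Mixin2], L[Inner], [Final Mixin2 Inner])
  take Final:  [Final Right object] + [Mixin2 Node Leaf Right object] + [Inner Node Leaf Right object] + [Final Mixin2 Inner]
  take Mixin2:  [Right object] + [Mixin2 Node Leaf Right object] + [Inner Node Leaf Right object] + [Mixin2 Inner]
  take Inner:  [Right object] + [Node Leaf Right object] + [Inner Node Leaf Right object] + [Inner]
  take Node:  [Right object] + [Node Leaf Right object] + [Node Leaf Right object]
  take Leaf:  [Right object] + [Leaf Right object] + [Leaf Right object]
  take Right:  [Right object] + [Right object] + [Right object]
  take object:  [object] + [object] + [object]
MRO: Top Final Mixin2 Inner Node Leaf Right object
save is defined in: Mixin2, Node. First along the MRO is Mixin2.

Mixin2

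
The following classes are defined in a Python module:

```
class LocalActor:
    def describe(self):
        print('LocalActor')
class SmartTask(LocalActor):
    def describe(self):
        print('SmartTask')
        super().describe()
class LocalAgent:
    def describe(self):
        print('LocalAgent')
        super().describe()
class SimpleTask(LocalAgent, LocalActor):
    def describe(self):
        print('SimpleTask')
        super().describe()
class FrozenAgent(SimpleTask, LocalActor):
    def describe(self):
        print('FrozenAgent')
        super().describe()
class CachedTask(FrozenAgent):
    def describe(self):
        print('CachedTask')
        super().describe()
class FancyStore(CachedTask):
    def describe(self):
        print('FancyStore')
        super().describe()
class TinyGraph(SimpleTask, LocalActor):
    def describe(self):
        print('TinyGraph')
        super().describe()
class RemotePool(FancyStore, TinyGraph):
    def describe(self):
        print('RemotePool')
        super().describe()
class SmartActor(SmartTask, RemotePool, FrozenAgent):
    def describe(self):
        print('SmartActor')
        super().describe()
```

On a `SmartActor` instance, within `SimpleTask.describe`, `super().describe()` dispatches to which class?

LocalAgent

L[SmartActor] = SmartActor + merge(L[SmartTask], L[RemotePool], L[FrozenAgent], [SmartTask RemotePool FrozenAgent])
  take SmartTask:  [SmartTask LocalActor object] + [RemotePool FancyStore CachedTask FrozenAgent TinyGraph SimpleTask LocalAgent LocalActor object] + [FrozenAgent SimpleTask LocalAgent LocalActor object] + [SmartTask RemotePool FrozenAgent]
  take RemotePool:  [LocalActor object] + [RemotePool FancyStore CachedTask FrozenAgent TinyGraph SimpleTask LocalAgent LocalActor object] + [FrozenAgent SimpleTask LocalAgent LocalActor object] + [RemotePool FrozenAgent]
  take FancyStore:  [LocalActor object] + [FancyStore CachedTask FrozenAgent TinyGraph SimpleTask LocalAgent LocalActor object] + [FrozenAgent SimpleTask LocalAgent LocalActor object] + [FrozenAgent]
  take CachedTask:  [LocalActor object] + [CachedTask FrozenAgent TinyGraph SimpleTask LocalAgent LocalActor object] + [FrozenAgent SimpleTask LocalAgent LocalActor object] + [FrozenAgent]
  take FrozenAgent:  [LocalActor object] + [FrozenAgent TinyGraph SimpleTask LocalAgent LocalActor object] + [FrozenAgent SimpleTask LocalAgent LocalActor object] + [FrozenAgent]
  take TinyGraph:  [LocalActor object] + [TinyGraph SimpleTask LocalAgent LocalActor object] + [SimpleTask LocalAgent LocalActor object]
  take SimpleTask:  [LocalActor object] + [SimpleTask LocalAgent LocalActor object] + [SimpleTask LocalAgent LocalActor object]
  take LocalAgent:  [LocalActor object] + [LocalAgent LocalActor object] + [LocalAgent LocalActor object]
  take LocalActor:  [LocalActor object] + [LocalActor object] + [LocalActor object]
  take object:  [object] + [object] + [object]
MRO: SmartActor SmartTask RemotePool FancyStore CachedTask FrozenAgent TinyGraph SimpleTask LocalAgent LocalActor object
super() in SimpleTask.describe on a SmartActor instance goes to the class after SimpleTask in SmartActor's MRO: LocalAgent.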